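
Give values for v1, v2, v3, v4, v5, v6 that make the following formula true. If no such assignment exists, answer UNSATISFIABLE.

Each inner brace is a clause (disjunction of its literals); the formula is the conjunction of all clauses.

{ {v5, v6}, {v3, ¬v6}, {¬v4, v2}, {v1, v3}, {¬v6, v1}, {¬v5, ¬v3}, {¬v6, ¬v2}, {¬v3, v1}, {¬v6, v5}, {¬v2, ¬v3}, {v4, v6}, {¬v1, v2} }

v1 ↦ True; v2 ↦ True; v3 ↦ False; v4 ↦ True; v5 ↦ True; v6 ↦ False

Case v5 = True:
The clause (¬v3) is unit, so v3 = False.
The clause (¬v6) is unit, so v6 = False.
The clause (v1) is unit, so v1 = True.
The clause (v4) is unit, so v4 = True.
The clause (v2) is unit, so v2 = True.
All clauses are satisfied.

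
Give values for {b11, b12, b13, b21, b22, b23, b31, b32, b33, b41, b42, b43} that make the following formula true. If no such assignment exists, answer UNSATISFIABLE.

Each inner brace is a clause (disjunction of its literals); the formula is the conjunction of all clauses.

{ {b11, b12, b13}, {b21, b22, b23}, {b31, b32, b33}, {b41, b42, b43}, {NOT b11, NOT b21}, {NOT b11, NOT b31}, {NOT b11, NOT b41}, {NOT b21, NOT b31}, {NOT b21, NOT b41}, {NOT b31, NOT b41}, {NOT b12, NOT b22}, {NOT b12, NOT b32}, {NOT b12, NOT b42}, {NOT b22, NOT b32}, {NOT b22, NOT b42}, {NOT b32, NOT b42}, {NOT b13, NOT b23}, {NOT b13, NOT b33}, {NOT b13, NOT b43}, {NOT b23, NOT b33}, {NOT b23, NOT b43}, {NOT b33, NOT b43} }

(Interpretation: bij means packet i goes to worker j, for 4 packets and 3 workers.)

Suppose b11 = false.
Suppose b12 = true.
From the singleton clause (NOT b22), b22 = false.
From the singleton clause (NOT b32), b32 = false.
From the singleton clause (NOT b42), b42 = false.
Suppose b21 = true.
From the singleton clause (NOT b31), b31 = false.
From the singleton clause (b33), b33 = true.
From the singleton clause (NOT b41), b41 = false.
From the singleton clause (b43), b43 = true.
But (NOT b43) is also a unit clause — contradiction.
Undo b21 and try b21 = false.
From the singleton clause (b23), b23 = true.
From the singleton clause (NOT b13), b13 = false.
From the singleton clause (NOT b33), b33 = false.
From the singleton clause (b31), b31 = true.
From the singleton clause (NOT b41), b41 = false.
From the singleton clause (b43), b43 = true.
But (NOT b43) is also a unit clause — contradiction.
Either choice for b21 ends in contradiction.
Undo b12 and try b12 = false.
From the singleton clause (b13), b13 = true.
From the singleton clause (NOT b23), b23 = false.
From the singleton clause (NOT b33), b33 = false.
From the singleton clause (NOT b43), b43 = false.
Suppose b21 = true.
From the singleton clause (NOT b31), b31 = false.
From the singleton clause (b32), b32 = true.
From the singleton clause (NOT b41), b41 = false.
From the singleton clause (b42), b42 = true.
But (NOT b42) is also a unit clause — contradiction.
Undo b21 and try b21 = false.
From the singleton clause (b22), b22 = true.
From the singleton clause (NOT b32), b32 = false.
From the singleton clause (b31), b31 = true.
From the singleton clause (NOT b41), b41 = false.
From the singleton clause (b42), b42 = true.
But (NOT b42) is also a unit clause — contradiction.
Either choice for b21 ends in contradiction.
Either choice for b12 ends in contradiction.
Undo b11 and try b11 = true.
From the singleton clause (NOT b21), b21 = false.
From the singleton clause (NOT b31), b31 = false.
From the singleton clause (NOT b41), b41 = false.
Suppose b22 = true.
From the singleton clause (NOT b12), b12 = false.
From the singleton clause (NOT b32), b32 = false.
From the singleton clause (b33), b33 = true.
From the singleton clause (NOT b42), b42 = false.
From the singleton clause (b43), b43 = true.
But (NOT b43) is also a unit clause — contradiction.
Undo b22 and try b22 = false.
From the singleton clause (b23), b23 = true.
From the singleton clause (NOT b13), b13 = false.
From the singleton clause (NOT b33), b33 = false.
From the singleton clause (b32), b32 = true.
From the singleton clause (NOT b12), b12 = false.
From the singleton clause (NOT b42), b42 = false.
From the singleton clause (b43), b43 = true.
But (NOT b43) is also a unit clause — contradiction.
Either choice for b22 ends in contradiction.
Either choice for b11 ends in contradiction.

UNSATISFIABLE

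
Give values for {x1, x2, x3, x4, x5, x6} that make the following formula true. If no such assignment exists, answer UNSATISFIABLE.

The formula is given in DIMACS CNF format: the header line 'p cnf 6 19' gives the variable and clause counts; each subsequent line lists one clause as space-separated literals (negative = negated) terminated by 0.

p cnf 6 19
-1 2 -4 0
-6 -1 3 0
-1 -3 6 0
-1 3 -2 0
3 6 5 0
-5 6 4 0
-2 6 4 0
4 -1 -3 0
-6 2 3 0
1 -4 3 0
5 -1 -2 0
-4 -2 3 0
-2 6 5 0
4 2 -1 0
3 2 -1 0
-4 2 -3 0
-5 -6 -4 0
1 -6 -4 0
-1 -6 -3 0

x1=False, x2=True, x3=True, x4=False, x5=True, x6=True

Suppose x1 = False.
Suppose x4 = False.
Suppose x5 = True.
(x6) alone gives x6 = True.
Suppose x2 = True.
Every clause is now satisfied; x3 is unconstrained.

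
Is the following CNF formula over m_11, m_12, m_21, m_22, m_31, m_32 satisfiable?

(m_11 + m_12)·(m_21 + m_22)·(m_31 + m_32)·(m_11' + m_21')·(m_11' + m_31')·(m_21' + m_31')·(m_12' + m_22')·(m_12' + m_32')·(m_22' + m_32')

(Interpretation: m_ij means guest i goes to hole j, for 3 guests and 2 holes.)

Try m_11 = 1.
From the singleton clause (m_21'), m_21 = 0.
From the singleton clause (m_22), m_22 = 1.
From the singleton clause (m_31'), m_31 = 0.
From the singleton clause (m_32), m_32 = 1.
But (m_32') is also a unit clause — contradiction.
So m_11 must be the other value — set m_11 = 0.
From the singleton clause (m_12), m_12 = 1.
From the singleton clause (m_22'), m_22 = 0.
From the singleton clause (m_21), m_21 = 1.
From the singleton clause (m_31'), m_31 = 0.
From the singleton clause (m_32), m_32 = 1.
But (m_32') is also a unit clause — contradiction.
Both values of m_11 lead to a conflict.
No assignment satisfies every clause.

Unsatisfiable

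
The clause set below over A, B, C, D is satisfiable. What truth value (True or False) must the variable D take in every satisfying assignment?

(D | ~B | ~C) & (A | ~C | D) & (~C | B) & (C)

True

Suppose D = 0.
The clause (C) is unit, so C = 1.
The clause (~B) is unit, so B = 0.
That conflicts with the unit clause (B).
So every satisfying assignment has D = True.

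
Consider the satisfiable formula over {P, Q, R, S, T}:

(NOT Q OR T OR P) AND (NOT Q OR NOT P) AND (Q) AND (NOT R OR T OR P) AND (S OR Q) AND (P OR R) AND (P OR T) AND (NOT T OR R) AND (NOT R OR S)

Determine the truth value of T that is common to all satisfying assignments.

Suppose T = false.
Unit clause (Q) forces Q = true.
Unit clause (P) forces P = true.
Now (NOT P) is unsatisfied and unit — conflict.
So every satisfying assignment has T = True.

True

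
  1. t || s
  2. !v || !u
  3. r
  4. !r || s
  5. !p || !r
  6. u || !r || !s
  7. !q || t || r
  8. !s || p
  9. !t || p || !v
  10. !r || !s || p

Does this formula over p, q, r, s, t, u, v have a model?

No

From the singleton clause (r), r = true.
From the singleton clause (s), s = true.
From the singleton clause (!p), p = false.
But (p) is also a unit clause — contradiction.
No assignment satisfies every clause.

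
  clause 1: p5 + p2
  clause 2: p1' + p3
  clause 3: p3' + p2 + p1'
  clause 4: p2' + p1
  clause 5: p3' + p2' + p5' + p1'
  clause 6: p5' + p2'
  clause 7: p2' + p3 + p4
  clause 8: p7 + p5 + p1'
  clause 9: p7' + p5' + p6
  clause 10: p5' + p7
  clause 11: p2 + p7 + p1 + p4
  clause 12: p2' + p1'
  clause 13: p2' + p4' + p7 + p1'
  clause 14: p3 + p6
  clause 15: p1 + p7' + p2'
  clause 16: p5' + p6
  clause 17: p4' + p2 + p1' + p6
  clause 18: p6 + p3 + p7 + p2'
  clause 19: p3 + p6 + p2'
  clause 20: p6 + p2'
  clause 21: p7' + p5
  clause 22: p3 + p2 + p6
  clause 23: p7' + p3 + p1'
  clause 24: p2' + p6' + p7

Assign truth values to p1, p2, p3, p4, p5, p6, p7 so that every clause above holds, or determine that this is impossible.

Case p5 = 1:
From the singleton clause (p2'), p2 = 0.
From the singleton clause (p7), p7 = 1.
From the singleton clause (p6), p6 = 1.
Case p1 = 0:
Every clause is now satisfied; p3, p4 are unconstrained.

p1: 0, p2: 0, p3: 0, p4: 0, p5: 1, p6: 1, p7: 1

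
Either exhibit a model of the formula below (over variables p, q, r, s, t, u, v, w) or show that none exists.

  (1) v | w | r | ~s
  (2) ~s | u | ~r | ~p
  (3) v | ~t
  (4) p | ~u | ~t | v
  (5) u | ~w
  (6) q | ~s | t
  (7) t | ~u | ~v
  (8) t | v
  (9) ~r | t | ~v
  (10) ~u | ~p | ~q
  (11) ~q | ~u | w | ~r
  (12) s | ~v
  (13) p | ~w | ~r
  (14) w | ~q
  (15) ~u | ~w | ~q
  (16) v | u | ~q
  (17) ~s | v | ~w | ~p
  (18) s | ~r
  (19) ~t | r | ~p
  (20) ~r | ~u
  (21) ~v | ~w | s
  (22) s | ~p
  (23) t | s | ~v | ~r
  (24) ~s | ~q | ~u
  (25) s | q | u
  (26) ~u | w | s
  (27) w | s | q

p ↦ 0, q ↦ 0, r ↦ 0, s ↦ 1, t ↦ 1, u ↦ 1, v ↦ 1, w ↦ 1

Suppose v = 1.
(s) alone gives s = 1.
Suppose u = 1.
(t) alone gives t = 1.
(~r) alone gives r = 0.
(~p) alone gives p = 0.
(~q) alone gives q = 0.
No clause remains; w is free.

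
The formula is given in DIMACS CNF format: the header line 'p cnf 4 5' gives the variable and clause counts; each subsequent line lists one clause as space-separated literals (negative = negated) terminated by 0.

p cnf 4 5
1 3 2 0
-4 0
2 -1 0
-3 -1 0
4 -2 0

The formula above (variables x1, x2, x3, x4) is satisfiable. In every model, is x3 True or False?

Suppose x3 = False.
Unit clause (¬x4) forces x4 = False.
Unit clause (¬x2) forces x2 = False.
Unit clause (x1) forces x1 = True.
Now (¬x1) is unsatisfied and unit — conflict.
So every satisfying assignment has x3 = True.

True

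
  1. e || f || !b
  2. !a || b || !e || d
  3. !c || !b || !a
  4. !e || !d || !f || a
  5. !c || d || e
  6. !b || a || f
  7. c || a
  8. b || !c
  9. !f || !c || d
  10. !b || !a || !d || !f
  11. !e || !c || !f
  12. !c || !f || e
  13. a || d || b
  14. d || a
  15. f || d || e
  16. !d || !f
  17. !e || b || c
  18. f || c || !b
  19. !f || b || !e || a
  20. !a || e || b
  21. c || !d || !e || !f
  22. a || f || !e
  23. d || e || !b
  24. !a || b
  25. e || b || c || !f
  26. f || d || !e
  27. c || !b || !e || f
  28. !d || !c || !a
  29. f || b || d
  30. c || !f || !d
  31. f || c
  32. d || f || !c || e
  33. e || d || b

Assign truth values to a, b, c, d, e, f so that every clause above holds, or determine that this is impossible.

a ↦ true; b ↦ true; c ↦ false; d ↦ false; e ↦ true; f ↦ true

Case c = false:
From the singleton clause (a), a = true.
From the singleton clause (b), b = true.
From the singleton clause (f), f = true.
From the singleton clause (!d), d = false.
From the singleton clause (e), e = true.
All clauses are satisfied.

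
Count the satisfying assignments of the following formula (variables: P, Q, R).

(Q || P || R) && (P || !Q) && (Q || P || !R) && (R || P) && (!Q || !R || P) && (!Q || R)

3

There are 2^3 = 8 truth assignments over (P, Q, R).
Check each against the 6 clauses (columns in the order P, Q, R):
  F F F  ✗ fails (Q || P || R)
  F F T  ✗ fails (Q || P || !R)
  F T F  ✗ fails (P || !Q)
  F T T  ✗ fails (P || !Q)
  T F F  ✓ satisfies all
  T F T  ✓ satisfies all
  T T F  ✗ fails (!Q || R)
  T T T  ✓ satisfies all
3 of the 8 rows are models.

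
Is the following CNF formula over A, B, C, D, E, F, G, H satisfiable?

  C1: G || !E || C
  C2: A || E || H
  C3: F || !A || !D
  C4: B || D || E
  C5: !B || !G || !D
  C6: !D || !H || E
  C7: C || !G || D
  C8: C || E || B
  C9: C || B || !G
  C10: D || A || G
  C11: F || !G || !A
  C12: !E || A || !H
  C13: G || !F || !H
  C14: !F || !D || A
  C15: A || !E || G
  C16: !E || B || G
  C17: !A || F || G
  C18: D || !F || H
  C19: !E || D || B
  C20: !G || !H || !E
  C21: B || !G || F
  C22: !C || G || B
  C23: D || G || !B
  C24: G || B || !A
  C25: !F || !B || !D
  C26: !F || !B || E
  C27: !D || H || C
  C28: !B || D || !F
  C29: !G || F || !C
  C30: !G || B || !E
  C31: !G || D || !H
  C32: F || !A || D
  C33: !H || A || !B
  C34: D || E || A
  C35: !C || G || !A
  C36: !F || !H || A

Yes

Try G = true.
Try B = false.
From the singleton clause (C), C = true.
From the singleton clause (F), F = true.
From the singleton clause (!E), E = false.
From the singleton clause (D), D = true.
From the singleton clause (!H), H = false.
From the singleton clause (A), A = true.
All clauses are satisfied.
A satisfying assignment: A: true,  B: false,  C: true,  D: true,  E: false,  F: true,  G: true,  H: false.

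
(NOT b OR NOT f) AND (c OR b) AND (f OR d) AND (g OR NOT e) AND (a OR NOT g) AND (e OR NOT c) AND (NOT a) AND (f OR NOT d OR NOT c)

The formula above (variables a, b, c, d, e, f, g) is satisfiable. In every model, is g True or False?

False

Suppose g = true.
Unit clause (a) forces a = true.
Now (NOT a) is unsatisfied and unit — conflict.
So every satisfying assignment has g = False.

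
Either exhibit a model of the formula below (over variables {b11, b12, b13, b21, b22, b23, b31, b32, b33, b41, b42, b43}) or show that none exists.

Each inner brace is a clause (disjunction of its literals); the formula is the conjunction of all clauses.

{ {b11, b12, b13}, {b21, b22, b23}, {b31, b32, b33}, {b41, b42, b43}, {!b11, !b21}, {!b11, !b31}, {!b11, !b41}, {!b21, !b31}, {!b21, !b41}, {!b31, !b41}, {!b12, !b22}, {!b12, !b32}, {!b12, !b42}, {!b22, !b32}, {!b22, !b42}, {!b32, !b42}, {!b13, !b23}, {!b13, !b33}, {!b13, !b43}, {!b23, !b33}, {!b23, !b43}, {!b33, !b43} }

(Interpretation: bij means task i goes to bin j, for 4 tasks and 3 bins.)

Try b11 = false.
Try b12 = true.
The clause (!b22) is unit, so b22 = false.
The clause (!b32) is unit, so b32 = false.
The clause (!b42) is unit, so b42 = false.
Try b21 = true.
The clause (!b31) is unit, so b31 = false.
The clause (b33) is unit, so b33 = true.
The clause (!b41) is unit, so b41 = false.
The clause (b43) is unit, so b43 = true.
But (!b43) is also a unit clause — contradiction.
Undo b21 and try b21 = false.
The clause (b23) is unit, so b23 = true.
The clause (!b13) is unit, so b13 = false.
The clause (!b33) is unit, so b33 = false.
The clause (b31) is unit, so b31 = true.
The clause (!b41) is unit, so b41 = false.
The clause (b43) is unit, so b43 = true.
But (!b43) is also a unit clause — contradiction.
Either choice for b21 ends in contradiction.
Undo b12 and try b12 = false.
The clause (b13) is unit, so b13 = true.
The clause (!b23) is unit, so b23 = false.
The clause (!b33) is unit, so b33 = false.
The clause (!b43) is unit, so b43 = false.
Try b21 = true.
The clause (!b31) is unit, so b31 = false.
The clause (b32) is unit, so b32 = true.
The clause (!b41) is unit, so b41 = false.
The clause (b42) is unit, so b42 = true.
But (!b42) is also a unit clause — contradiction.
Undo b21 and try b21 = false.
The clause (b22) is unit, so b22 = true.
The clause (!b32) is unit, so b32 = false.
The clause (b31) is unit, so b31 = true.
The clause (!b41) is unit, so b41 = false.
The clause (b42) is unit, so b42 = true.
But (!b42) is also a unit clause — contradiction.
Either choice for b21 ends in contradiction.
Either choice for b12 ends in contradiction.
Undo b11 and try b11 = true.
The clause (!b21) is unit, so b21 = false.
The clause (!b31) is unit, so b31 = false.
The clause (!b41) is unit, so b41 = false.
Try b22 = true.
The clause (!b12) is unit, so b12 = false.
The clause (!b32) is unit, so b32 = false.
The clause (b33) is unit, so b33 = true.
The clause (!b42) is unit, so b42 = false.
The clause (b43) is unit, so b43 = true.
But (!b43) is also a unit clause — contradiction.
Undo b22 and try b22 = false.
The clause (b23) is unit, so b23 = true.
The clause (!b13) is unit, so b13 = false.
The clause (!b33) is unit, so b33 = false.
The clause (b32) is unit, so b32 = true.
The clause (!b12) is unit, so b12 = false.
The clause (!b42) is unit, so b42 = false.
The clause (b43) is unit, so b43 = true.
But (!b43) is also a unit clause — contradiction.
Either choice for b22 ends in contradiction.
Either choice for b11 ends in contradiction.

UNSATISFIABLE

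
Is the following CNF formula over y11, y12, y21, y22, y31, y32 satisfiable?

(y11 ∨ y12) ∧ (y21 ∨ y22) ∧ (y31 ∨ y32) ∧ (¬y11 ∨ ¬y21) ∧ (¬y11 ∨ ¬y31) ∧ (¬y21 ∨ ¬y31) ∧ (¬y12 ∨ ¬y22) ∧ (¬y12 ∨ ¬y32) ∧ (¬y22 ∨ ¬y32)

No, unsatisfiable

Case y11 = True:
The clause (¬y21) is unit, so y21 = False.
The clause (y22) is unit, so y22 = True.
The clause (¬y31) is unit, so y31 = False.
The clause (y32) is unit, so y32 = True.
But (¬y32) is also a unit clause — contradiction.
So y11 must be the other value — set y11 = False.
The clause (y12) is unit, so y12 = True.
The clause (¬y22) is unit, so y22 = False.
The clause (y21) is unit, so y21 = True.
The clause (¬y31) is unit, so y31 = False.
The clause (y32) is unit, so y32 = True.
But (¬y32) is also a unit clause — contradiction.
Neither y11 = True nor y11 = False works.
No assignment satisfies every clause.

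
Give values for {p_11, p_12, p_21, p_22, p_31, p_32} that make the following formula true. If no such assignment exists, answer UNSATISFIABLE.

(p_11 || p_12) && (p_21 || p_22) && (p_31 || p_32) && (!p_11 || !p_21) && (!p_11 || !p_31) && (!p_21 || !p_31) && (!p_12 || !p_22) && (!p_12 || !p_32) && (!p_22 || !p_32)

Case p_11 = true:
(!p_21) alone gives p_21 = false.
(p_22) alone gives p_22 = true.
(!p_31) alone gives p_31 = false.
(p_32) alone gives p_32 = true.
Now (!p_32) is unsatisfied and unit — conflict.
So p_11 must be the other value — set p_11 = false.
(p_12) alone gives p_12 = true.
(!p_22) alone gives p_22 = false.
(p_21) alone gives p_21 = true.
(!p_31) alone gives p_31 = false.
(p_32) alone gives p_32 = true.
Now (!p_32) is unsatisfied and unit — conflict.
Both values of p_11 lead to a conflict.

UNSATISFIABLE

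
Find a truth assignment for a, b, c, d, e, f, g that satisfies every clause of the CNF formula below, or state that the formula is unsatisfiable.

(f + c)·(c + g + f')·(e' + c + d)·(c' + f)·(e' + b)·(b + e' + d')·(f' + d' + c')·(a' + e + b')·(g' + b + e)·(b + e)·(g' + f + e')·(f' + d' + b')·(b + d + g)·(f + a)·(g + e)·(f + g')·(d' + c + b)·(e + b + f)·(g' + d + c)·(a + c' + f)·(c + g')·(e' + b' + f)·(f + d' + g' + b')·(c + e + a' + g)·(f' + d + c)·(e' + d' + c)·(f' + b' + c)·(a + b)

a: 0; b: 1; c: 1; d: 0; e: 0; f: 1; g: 1

Branch on f: set f = 1.
Branch on c: set c = 1.
The clause (d') is unit, so d = 0.
Branch on e: set e = 0.
The clause (b) is unit, so b = 1.
The clause (a') is unit, so a = 0.
The clause (g) is unit, so g = 1.
Every clause now holds.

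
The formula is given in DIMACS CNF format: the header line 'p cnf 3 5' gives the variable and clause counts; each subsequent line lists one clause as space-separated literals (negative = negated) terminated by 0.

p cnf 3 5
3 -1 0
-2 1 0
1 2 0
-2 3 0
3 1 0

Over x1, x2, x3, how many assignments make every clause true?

There are 2^3 = 8 truth assignments over (x1, x2, x3).
Check each against the 5 clauses (columns in the order x1, x2, x3):
  F F F  ✗ fails (x1 ∨ x2)
  F F T  ✗ fails (x1 ∨ x2)
  F T F  ✗ fails (¬x2 ∨ x1)
  F T T  ✗ fails (¬x2 ∨ x1)
  T F F  ✗ fails (x3 ∨ ¬x1)
  T F T  ✓ satisfies all
  T T F  ✗ fails (x3 ∨ ¬x1)
  T T T  ✓ satisfies all
2 of the 8 rows are models.

2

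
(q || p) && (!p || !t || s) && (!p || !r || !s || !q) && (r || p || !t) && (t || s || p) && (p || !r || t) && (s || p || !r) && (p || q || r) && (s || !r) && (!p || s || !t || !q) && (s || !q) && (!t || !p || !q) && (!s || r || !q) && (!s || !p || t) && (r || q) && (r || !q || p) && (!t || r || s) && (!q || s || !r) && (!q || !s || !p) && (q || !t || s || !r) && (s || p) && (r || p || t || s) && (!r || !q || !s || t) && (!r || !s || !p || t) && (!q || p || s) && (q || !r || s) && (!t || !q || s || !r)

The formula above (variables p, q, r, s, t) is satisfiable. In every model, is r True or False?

Suppose r = false.
From the singleton clause (q), q = true.
From the singleton clause (s), s = true.
But (!s) is also a unit clause — contradiction.
So every satisfying assignment has r = True.

True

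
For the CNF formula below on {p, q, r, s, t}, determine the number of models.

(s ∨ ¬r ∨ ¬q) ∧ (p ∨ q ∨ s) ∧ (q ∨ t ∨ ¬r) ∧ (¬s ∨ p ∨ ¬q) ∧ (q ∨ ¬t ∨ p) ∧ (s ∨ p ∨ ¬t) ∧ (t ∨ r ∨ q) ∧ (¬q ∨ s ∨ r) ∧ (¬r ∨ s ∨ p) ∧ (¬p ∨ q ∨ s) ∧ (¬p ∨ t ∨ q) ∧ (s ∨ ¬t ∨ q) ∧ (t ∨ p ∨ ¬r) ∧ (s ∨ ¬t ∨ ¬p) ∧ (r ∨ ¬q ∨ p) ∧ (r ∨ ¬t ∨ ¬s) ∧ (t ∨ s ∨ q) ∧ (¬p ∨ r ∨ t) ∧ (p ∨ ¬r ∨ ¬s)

3

There are 2^5 = 32 truth assignments over (p, q, r, s, t).
Split on p. With p = True, the clauses containing p are satisfied and ¬p drops from the rest; 3 of the 2^4 = 16 assignments to the other variables satisfy what remains.
With p = False, by the same count on the reduced clause set, 0 assignments work.
Total: 3 + 0 = 3.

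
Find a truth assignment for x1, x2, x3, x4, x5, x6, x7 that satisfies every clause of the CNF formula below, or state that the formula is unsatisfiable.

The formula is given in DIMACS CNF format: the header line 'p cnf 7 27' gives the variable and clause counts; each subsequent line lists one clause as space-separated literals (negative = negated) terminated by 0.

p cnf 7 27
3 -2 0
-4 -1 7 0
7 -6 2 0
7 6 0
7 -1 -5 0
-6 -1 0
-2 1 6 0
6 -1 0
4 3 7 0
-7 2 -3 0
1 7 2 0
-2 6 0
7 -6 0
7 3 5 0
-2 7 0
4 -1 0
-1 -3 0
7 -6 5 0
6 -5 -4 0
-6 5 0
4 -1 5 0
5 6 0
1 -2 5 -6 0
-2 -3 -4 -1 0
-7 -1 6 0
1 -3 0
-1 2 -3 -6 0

Branch on x3: set x3 = False.
From the singleton clause (¬x2), x2 = False.
Branch on x7: set x7 = True.
Branch on x6: set x6 = True.
From the singleton clause (¬x1), x1 = False.
From the singleton clause (x5), x5 = True.
All clauses hold; x4 can take either value.

x1=False,  x2=False,  x3=False,  x4=True,  x5=True,  x6=True,  x7=True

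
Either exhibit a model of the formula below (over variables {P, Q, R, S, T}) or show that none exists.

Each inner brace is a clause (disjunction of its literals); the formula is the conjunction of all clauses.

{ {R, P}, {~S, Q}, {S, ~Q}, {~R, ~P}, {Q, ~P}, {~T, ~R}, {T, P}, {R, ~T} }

P ↦ 1,  Q ↦ 1,  R ↦ 0,  S ↦ 1,  T ↦ 0

Suppose R = 0.
Unit clause (P) forces P = 1.
Unit clause (Q) forces Q = 1.
Unit clause (S) forces S = 1.
Unit clause (~T) forces T = 0.
This assignment satisfies each clause.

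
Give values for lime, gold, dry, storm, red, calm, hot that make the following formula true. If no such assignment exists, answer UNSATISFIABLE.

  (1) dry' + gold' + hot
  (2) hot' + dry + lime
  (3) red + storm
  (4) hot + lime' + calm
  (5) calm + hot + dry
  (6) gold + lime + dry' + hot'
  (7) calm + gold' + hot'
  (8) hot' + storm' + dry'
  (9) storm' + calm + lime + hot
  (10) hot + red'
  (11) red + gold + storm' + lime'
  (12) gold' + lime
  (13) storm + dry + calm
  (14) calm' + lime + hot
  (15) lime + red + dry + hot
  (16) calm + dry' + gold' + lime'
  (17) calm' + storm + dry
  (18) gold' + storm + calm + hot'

Case red = 1:
The clause (hot) is unit, so hot = 1.
Case dry = 0:
The clause (lime) is unit, so lime = 1.
Case calm = 0:
The clause (gold') is unit, so gold = 0.
The clause (storm) is unit, so storm = 1.
This assignment satisfies each clause.

lime ↦ 1; gold ↦ 0; dry ↦ 0; storm ↦ 1; red ↦ 1; calm ↦ 0; hot ↦ 1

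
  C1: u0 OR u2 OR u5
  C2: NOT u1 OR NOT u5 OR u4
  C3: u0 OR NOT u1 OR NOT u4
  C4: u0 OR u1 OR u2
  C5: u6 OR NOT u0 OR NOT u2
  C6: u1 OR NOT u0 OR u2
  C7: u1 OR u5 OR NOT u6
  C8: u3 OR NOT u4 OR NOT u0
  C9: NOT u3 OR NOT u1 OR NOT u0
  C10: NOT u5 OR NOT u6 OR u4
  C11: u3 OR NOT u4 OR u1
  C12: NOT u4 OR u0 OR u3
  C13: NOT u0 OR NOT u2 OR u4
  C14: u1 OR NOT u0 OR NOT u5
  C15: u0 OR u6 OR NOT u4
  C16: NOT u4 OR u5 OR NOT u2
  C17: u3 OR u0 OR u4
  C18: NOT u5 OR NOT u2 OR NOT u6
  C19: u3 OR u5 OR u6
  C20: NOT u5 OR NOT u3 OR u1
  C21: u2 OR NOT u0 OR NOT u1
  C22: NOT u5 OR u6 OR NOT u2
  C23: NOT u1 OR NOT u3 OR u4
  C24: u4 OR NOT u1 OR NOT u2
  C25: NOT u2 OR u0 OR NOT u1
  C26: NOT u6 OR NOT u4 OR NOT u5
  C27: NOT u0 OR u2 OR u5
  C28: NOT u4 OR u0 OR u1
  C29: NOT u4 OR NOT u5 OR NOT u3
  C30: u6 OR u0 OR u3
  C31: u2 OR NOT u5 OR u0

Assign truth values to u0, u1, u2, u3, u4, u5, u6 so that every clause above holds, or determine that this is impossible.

Branch on u0: set u0 = false.
Branch on u2: set u2 = true.
The clause (NOT u1) is unit, so u1 = false.
The clause (NOT u4) is unit, so u4 = false.
The clause (u3) is unit, so u3 = true.
The clause (NOT u5) is unit, so u5 = false.
The clause (NOT u6) is unit, so u6 = false.
This assignment satisfies each clause.

u0=false,  u1=false,  u2=true,  u3=true,  u4=false,  u5=false,  u6=false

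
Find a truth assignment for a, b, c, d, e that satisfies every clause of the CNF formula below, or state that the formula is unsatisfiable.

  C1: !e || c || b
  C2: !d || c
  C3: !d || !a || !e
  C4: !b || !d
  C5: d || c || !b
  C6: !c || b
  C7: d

From the singleton clause (d), d = true.
From the singleton clause (c), c = true.
From the singleton clause (!b), b = false.
But (b) is also a unit clause — contradiction.

UNSATISFIABLE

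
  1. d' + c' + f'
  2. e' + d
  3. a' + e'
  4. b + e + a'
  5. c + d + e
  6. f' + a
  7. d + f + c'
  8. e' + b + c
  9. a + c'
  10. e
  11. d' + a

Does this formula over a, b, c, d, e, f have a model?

Unsatisfiable

From the singleton clause (e), e = 1.
From the singleton clause (d), d = 1.
From the singleton clause (a'), a = 0.
Now (a) is unsatisfied and unit — conflict.
No assignment satisfies every clause.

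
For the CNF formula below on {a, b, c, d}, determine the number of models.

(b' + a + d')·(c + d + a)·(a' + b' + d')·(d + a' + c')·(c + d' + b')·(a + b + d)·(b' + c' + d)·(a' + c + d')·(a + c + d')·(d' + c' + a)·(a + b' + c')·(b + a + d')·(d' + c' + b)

There are 2^4 = 16 truth assignments over (a, b, c, d).
Check each against the 13 clauses (columns in the order a, b, c, d):
  F F F F  ✗ fails (c + d + a)
  F F F T  ✗ fails (a + c + d')
  F F T F  ✗ fails (a + b + d)
  F F T T  ✗ fails (d' + c' + a)
  F T F F  ✗ fails (c + d + a)
  F T F T  ✗ fails (b' + a + d')
  F T T F  ✗ fails (b' + c' + d)
  F T T T  ✗ fails (b' + a + d')
  T F F F  ✓ satisfies all
  T F F T  ✗ fails (a' + c + d')
  T F T F  ✗ fails (d + a' + c')
  T F T T  ✗ fails (d' + c' + b)
  T T F F  ✓ satisfies all
  T T F T  ✗ fails (a' + b' + d')
  T T T F  ✗ fails (d + a' + c')
  T T T T  ✗ fails (a' + b' + d')
2 of the 16 rows are models.

2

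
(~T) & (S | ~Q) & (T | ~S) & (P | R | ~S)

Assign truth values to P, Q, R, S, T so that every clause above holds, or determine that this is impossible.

P ↦ 0, Q ↦ 0, R ↦ 1, S ↦ 0, T ↦ 0

From the singleton clause (~T), T = 0.
From the singleton clause (~S), S = 0.
From the singleton clause (~Q), Q = 0.
All clauses hold; P, R can take either value.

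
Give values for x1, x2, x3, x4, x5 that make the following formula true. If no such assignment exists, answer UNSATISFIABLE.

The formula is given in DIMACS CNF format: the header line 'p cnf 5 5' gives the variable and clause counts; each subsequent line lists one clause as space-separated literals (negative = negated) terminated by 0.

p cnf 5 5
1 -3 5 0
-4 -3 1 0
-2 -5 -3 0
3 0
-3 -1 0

x1: False; x2: False; x3: True; x4: False; x5: True

(x3) alone gives x3 = True.
(¬x1) alone gives x1 = False.
(x5) alone gives x5 = True.
(¬x4) alone gives x4 = False.
(¬x2) alone gives x2 = False.
All clauses are satisfied.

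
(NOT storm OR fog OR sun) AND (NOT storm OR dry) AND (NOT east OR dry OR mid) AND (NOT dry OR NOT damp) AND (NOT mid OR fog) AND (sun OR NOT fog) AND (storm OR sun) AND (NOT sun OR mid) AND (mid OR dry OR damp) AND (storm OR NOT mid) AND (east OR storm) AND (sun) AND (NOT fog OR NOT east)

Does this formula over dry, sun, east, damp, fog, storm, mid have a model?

Unit clause (sun) forces sun = true.
Unit clause (mid) forces mid = true.
Unit clause (fog) forces fog = true.
Unit clause (storm) forces storm = true.
Unit clause (dry) forces dry = true.
Unit clause (NOT damp) forces damp = false.
Unit clause (NOT east) forces east = false.
All clauses are satisfied.
A satisfying assignment: dry: true,  sun: true,  east: false,  damp: false,  fog: true,  storm: true,  mid: true.

Yes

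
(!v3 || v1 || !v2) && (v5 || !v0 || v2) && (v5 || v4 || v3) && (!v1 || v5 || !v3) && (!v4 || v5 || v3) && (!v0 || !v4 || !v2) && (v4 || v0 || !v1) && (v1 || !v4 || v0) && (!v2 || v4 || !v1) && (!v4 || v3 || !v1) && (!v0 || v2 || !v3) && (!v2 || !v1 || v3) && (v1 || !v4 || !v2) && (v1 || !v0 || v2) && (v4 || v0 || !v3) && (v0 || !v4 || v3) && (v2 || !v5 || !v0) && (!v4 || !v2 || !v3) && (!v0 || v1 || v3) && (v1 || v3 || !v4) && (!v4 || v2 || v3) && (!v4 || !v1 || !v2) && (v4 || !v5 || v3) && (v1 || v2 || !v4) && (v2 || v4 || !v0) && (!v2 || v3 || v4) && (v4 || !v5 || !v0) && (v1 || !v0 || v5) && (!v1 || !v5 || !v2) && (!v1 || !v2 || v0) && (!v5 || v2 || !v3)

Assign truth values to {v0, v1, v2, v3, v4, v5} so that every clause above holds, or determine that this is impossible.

UNSATISFIABLE

Branch on v3: set v3 = false.
Branch on v5: set v5 = true.
(v4) alone gives v4 = true.
(!v1) alone gives v1 = false.
But (v1) is also a unit clause — contradiction.
Undo v5 and try v5 = false.
(v4) alone gives v4 = true.
But (!v4) is also a unit clause — contradiction.
Neither v5 = true nor v5 = false works.
Undo v3 and try v3 = true.
Branch on v1: set v1 = true.
(v5) alone gives v5 = true.
(!v2) alone gives v2 = false.
But (v2) is also a unit clause — contradiction.
Undo v1 and try v1 = false.
(!v2) alone gives v2 = false.
(!v0) alone gives v0 = false.
(!v4) alone gives v4 = false.
But (v4) is also a unit clause — contradiction.
Neither v1 = true nor v1 = false works.
Neither v3 = true nor v3 = false works.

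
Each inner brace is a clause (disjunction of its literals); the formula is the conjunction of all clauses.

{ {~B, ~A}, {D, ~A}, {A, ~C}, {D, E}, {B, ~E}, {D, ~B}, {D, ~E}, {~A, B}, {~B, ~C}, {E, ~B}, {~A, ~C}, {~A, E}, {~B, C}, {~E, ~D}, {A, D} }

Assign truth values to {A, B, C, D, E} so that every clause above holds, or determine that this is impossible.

Try B = 0.
The clause (~E) is unit, so E = 0.
The clause (D) is unit, so D = 1.
The clause (~A) is unit, so A = 0.
The clause (~C) is unit, so C = 0.
Every clause now holds.

A ↦ 0; B ↦ 0; C ↦ 0; D ↦ 1; E ↦ 0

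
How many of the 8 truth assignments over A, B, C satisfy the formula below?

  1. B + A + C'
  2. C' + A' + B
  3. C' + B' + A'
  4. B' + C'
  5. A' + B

There are 2^3 = 8 truth assignments over (A, B, C).
Split on A. With A = 1, the clauses containing A are satisfied and A' drops from the rest; 1 of the 2^2 = 4 assignments to the other variables satisfy what remains.
With A = 0, by the same count on the reduced clause set, 2 assignments work.
(One model: A=F, B=F, C=F.)
Total: 1 + 2 = 3.

3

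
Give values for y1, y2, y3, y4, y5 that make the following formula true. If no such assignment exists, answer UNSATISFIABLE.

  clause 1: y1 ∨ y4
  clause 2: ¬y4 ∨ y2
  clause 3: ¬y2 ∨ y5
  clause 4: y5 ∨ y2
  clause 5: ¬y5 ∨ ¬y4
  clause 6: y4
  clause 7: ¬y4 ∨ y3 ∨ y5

UNSATISFIABLE

Unit clause (y4) forces y4 = True.
Unit clause (y2) forces y2 = True.
Unit clause (y5) forces y5 = True.
That conflicts with the unit clause (¬y5).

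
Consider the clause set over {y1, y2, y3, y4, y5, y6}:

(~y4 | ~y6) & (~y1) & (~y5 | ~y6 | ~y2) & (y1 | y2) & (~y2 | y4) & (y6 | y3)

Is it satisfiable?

Unit clause (~y1) forces y1 = 0.
Unit clause (y2) forces y2 = 1.
Unit clause (y4) forces y4 = 1.
Unit clause (~y6) forces y6 = 0.
Unit clause (y3) forces y3 = 1.
No clause remains; y5 is free.
A satisfying assignment: y1=0, y2=1, y3=1, y4=1, y5=0, y6=0.

Yes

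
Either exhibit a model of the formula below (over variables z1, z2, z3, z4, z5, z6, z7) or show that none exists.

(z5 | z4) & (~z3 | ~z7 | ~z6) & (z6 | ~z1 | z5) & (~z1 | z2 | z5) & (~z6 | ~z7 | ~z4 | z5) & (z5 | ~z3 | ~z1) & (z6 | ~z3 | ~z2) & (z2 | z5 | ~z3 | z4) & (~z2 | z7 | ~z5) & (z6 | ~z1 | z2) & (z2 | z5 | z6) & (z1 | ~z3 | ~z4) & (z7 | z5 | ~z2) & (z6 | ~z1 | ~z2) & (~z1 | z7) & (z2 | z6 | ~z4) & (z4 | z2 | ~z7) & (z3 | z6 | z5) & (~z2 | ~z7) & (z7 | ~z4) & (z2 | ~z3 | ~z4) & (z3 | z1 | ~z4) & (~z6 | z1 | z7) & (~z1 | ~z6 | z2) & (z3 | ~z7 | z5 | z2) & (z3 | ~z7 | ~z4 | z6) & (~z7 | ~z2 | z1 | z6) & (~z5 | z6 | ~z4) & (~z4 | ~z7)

z1=0, z2=0, z3=0, z4=0, z5=1, z6=0, z7=0

Branch on z5: set z5 = 1.
Branch on z2: set z2 = 0.
Branch on z6: set z6 = 0.
From the singleton clause (~z1), z1 = 0.
From the singleton clause (~z4), z4 = 0.
From the singleton clause (~z7), z7 = 0.
Every clause is now satisfied; z3 is unconstrained.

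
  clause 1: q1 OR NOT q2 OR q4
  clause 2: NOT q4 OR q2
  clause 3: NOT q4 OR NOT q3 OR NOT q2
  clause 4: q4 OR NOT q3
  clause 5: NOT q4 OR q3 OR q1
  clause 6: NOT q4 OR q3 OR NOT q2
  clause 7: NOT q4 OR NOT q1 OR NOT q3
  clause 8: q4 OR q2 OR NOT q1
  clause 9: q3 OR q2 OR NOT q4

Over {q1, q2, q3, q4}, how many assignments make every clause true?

2

There are 2^4 = 16 truth assignments over (q1, q2, q3, q4).
Check each against the 9 clauses (columns in the order q1, q2, q3, q4):
  F F F F  ✓ satisfies all
  F F F T  ✗ fails (NOT q4 OR q2)
  F F T F  ✗ fails (q4 OR NOT q3)
  F F T T  ✗ fails (NOT q4 OR q2)
  F T F F  ✗ fails (q1 OR NOT q2 OR q4)
  F T F T  ✗ fails (NOT q4 OR q3 OR q1)
  F T T F  ✗ fails (q1 OR NOT q2 OR q4)
  F T T T  ✗ fails (NOT q4 OR NOT q3 OR NOT q2)
  T F F F  ✗ fails (q4 OR q2 OR NOT q1)
  T F F T  ✗ fails (NOT q4 OR q2)
  T F T F  ✗ fails (q4 OR NOT q3)
  T F T T  ✗ fails (NOT q4 OR q2)
  T T F F  ✓ satisfies all
  T T F T  ✗ fails (NOT q4 OR q3 OR NOT q2)
  T T T F  ✗ fails (q4 OR NOT q3)
  T T T T  ✗ fails (NOT q4 OR NOT q3 OR NOT q2)
2 of the 16 rows are models.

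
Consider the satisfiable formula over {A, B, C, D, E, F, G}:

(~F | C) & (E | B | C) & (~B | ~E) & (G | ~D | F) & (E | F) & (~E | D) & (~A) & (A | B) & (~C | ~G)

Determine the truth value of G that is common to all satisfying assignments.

Suppose G = 1.
Unit clause (~A) forces A = 0.
Unit clause (B) forces B = 1.
Unit clause (~E) forces E = 0.
Unit clause (F) forces F = 1.
Unit clause (C) forces C = 1.
That conflicts with the unit clause (~C).
So every satisfying assignment has G = False.

False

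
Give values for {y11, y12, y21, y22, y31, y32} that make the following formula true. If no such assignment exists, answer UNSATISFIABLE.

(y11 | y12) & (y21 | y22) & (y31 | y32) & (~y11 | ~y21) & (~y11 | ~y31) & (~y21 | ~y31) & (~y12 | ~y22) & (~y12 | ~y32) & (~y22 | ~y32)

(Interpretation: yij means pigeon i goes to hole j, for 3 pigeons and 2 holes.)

UNSATISFIABLE

Try y11 = 1.
(~y21) alone gives y21 = 0.
(y22) alone gives y22 = 1.
(~y31) alone gives y31 = 0.
(y32) alone gives y32 = 1.
Now (~y32) is unsatisfied and unit — conflict.
That branch fails; take y11 = 0 instead.
(y12) alone gives y12 = 1.
(~y22) alone gives y22 = 0.
(y21) alone gives y21 = 1.
(~y31) alone gives y31 = 0.
(y32) alone gives y32 = 1.
Now (~y32) is unsatisfied and unit — conflict.
Neither y11 = 1 nor y11 = 0 works.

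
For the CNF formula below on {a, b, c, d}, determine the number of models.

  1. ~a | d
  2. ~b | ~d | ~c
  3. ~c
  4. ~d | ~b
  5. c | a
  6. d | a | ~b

1

There are 2^4 = 16 truth assignments over (a, b, c, d).
Check each against the 6 clauses (columns in the order a, b, c, d):
  F F F F  ✗ fails (c | a)
  F F F T  ✗ fails (c | a)
  F F T F  ✗ fails (~c)
  F F T T  ✗ fails (~c)
  F T F F  ✗ fails (c | a)
  F T F T  ✗ fails (~d | ~b)
  F T T F  ✗ fails (~c)
  F T T T  ✗ fails (~b | ~d | ~c)
  T F F F  ✗ fails (~a | d)
  T F F T  ✓ satisfies all
  T F T F  ✗ fails (~a | d)
  T F T T  ✗ fails (~c)
  T T F F  ✗ fails (~a | d)
  T T F T  ✗ fails (~d | ~b)
  T T T F  ✗ fails (~a | d)
  T T T T  ✗ fails (~b | ~d | ~c)
1 of the 16 rows is a model.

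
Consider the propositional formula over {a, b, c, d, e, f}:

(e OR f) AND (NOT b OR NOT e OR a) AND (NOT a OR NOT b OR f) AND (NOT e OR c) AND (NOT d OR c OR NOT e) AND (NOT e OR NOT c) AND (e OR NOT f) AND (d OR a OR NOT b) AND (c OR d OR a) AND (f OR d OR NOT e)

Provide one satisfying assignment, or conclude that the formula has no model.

Case e = true:
The clause (c) is unit, so c = true.
But (NOT c) is also a unit clause — contradiction.
That branch fails; take e = false instead.
The clause (f) is unit, so f = true.
But (NOT f) is also a unit clause — contradiction.
Either choice for e ends in contradiction.

UNSATISFIABLE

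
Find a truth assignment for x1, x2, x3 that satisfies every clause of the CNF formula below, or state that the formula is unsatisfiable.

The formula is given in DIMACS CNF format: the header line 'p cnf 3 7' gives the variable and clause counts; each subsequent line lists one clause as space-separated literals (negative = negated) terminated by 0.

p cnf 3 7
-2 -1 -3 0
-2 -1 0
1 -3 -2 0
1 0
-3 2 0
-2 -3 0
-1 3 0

From the singleton clause (x1), x1 = True.
From the singleton clause (¬x2), x2 = False.
From the singleton clause (¬x3), x3 = False.
That conflicts with the unit clause (x3).

UNSATISFIABLE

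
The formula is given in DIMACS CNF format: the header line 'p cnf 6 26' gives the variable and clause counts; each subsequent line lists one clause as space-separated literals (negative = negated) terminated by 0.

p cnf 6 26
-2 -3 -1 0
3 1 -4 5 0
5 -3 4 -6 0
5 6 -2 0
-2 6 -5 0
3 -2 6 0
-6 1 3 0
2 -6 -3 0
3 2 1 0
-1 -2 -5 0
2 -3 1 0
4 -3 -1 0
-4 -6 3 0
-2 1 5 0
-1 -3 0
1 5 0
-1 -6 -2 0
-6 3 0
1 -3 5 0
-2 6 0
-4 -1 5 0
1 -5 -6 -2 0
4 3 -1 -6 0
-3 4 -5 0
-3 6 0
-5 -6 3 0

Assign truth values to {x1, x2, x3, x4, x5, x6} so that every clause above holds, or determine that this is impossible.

Try x1 = True.
Unit clause (¬x3) forces x3 = False.
Unit clause (¬x6) forces x6 = False.
Unit clause (¬x2) forces x2 = False.
Try x4 = False.
No clause remains; x5 is free.

x1 ↦ True, x2 ↦ False, x3 ↦ False, x4 ↦ False, x5 ↦ False, x6 ↦ False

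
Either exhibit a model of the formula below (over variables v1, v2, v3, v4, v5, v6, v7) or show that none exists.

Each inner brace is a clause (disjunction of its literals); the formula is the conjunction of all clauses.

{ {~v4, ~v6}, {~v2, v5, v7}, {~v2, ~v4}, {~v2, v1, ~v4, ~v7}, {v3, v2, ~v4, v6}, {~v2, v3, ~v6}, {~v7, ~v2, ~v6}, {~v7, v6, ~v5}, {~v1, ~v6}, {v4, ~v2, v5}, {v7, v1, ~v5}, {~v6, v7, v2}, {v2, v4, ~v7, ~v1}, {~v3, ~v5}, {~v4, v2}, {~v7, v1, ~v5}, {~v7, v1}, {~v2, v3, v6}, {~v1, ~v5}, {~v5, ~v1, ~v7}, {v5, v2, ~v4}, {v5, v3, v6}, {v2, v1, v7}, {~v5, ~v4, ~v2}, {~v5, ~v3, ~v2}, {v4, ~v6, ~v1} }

Branch on v4: set v4 = 0.
Branch on v1: set v1 = 1.
From the singleton clause (~v6), v6 = 0.
From the singleton clause (~v5), v5 = 0.
From the singleton clause (~v2), v2 = 0.
From the singleton clause (~v7), v7 = 0.
From the singleton clause (v3), v3 = 1.
Every clause now holds.

v1=1, v2=0, v3=1, v4=0, v5=0, v6=0, v7=0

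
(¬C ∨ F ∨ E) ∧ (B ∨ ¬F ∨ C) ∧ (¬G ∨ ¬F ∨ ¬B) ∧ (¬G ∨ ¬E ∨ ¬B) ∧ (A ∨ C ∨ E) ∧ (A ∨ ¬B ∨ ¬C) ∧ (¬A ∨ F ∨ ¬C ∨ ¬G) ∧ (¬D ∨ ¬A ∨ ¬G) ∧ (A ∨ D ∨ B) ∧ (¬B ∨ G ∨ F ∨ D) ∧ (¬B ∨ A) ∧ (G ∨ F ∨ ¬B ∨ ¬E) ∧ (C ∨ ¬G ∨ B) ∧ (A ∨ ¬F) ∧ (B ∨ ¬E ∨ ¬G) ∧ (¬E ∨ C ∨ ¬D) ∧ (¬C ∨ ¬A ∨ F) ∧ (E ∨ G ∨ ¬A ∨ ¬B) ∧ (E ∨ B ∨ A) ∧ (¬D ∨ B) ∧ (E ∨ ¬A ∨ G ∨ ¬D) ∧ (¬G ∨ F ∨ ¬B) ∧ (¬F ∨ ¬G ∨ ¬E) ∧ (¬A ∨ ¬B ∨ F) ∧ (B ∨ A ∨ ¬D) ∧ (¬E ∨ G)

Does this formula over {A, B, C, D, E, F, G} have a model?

Satisfiable

Suppose B = False.
Unit clause (¬D) forces D = False.
Unit clause (A) forces A = True.
Suppose F = True.
Unit clause (C) forces C = True.
Suppose E = False.
All clauses hold; G can take either value.
A satisfying assignment: A ↦ True, B ↦ False, C ↦ True, D ↦ False, E ↦ False, F ↦ True, G ↦ False.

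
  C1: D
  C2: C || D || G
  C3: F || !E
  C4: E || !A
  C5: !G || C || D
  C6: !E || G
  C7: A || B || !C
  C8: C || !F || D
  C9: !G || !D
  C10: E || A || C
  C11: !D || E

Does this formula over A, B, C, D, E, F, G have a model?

Unsatisfiable

The clause (D) is unit, so D = true.
The clause (!G) is unit, so G = false.
The clause (!E) is unit, so E = false.
That conflicts with the unit clause (E).
No assignment satisfies every clause.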